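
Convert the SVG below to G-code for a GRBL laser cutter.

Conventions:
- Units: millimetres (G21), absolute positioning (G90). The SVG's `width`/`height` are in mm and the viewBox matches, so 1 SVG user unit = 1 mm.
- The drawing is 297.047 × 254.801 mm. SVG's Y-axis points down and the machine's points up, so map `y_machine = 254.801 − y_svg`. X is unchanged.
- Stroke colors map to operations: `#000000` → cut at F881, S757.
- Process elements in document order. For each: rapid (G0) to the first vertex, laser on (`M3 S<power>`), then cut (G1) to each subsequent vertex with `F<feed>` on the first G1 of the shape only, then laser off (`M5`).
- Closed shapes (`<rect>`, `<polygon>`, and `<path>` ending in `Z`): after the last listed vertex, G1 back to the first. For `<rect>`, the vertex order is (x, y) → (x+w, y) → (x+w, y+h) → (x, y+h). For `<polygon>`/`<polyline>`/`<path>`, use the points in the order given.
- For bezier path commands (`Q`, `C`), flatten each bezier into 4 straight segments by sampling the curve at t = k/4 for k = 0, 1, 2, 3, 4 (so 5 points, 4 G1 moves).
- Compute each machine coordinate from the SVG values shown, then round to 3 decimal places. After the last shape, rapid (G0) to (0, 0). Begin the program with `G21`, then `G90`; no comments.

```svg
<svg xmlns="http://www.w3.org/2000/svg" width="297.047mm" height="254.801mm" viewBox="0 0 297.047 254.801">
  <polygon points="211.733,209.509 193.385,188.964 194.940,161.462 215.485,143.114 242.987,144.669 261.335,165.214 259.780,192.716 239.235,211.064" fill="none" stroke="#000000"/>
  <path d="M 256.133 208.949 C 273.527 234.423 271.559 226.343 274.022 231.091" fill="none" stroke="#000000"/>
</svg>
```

G21
G90
G0 X211.733 Y45.292
M3 S757
G1 X193.385 Y65.837 F881
G1 X194.940 Y93.339
G1 X215.485 Y111.687
G1 X242.987 Y110.132
G1 X261.335 Y89.587
G1 X259.780 Y62.085
G1 X239.235 Y43.737
G1 X211.733 Y45.292
M5
G0 X256.133 Y45.852
M3 S757
G1 X265.920 Y32.313 F881
G1 X270.677 Y27.009
G1 X272.634 Y25.590
G1 X274.022 Y23.710
M5
G0 X0.000 Y0.000

Since the viewBox matches the mm dimensions, user units are millimetres directly. The only transform is the Y-flip y_m = 254.801 − y_svg.

Shape 1 is a regular polygon drawn with `<polygon>`. Its stroke #000000 means cut at S757, F881. After flipping Y the toolpath is (211.733,45.292) → (193.385,65.837) → (194.940,93.339) → (215.485,111.687) → (242.987,110.132) → (261.335,89.587) → (259.780,62.085) → (239.235,43.737) → (211.733,45.292), returning to the start.

Shape 2 is a cubic bezier drawn with `<path>`. Its stroke #000000 means cut at S757, F881. After flipping Y the toolpath is (256.133,45.852) → (265.920,32.313) → (270.677,27.009) → (272.634,25.590) → (274.022,23.710).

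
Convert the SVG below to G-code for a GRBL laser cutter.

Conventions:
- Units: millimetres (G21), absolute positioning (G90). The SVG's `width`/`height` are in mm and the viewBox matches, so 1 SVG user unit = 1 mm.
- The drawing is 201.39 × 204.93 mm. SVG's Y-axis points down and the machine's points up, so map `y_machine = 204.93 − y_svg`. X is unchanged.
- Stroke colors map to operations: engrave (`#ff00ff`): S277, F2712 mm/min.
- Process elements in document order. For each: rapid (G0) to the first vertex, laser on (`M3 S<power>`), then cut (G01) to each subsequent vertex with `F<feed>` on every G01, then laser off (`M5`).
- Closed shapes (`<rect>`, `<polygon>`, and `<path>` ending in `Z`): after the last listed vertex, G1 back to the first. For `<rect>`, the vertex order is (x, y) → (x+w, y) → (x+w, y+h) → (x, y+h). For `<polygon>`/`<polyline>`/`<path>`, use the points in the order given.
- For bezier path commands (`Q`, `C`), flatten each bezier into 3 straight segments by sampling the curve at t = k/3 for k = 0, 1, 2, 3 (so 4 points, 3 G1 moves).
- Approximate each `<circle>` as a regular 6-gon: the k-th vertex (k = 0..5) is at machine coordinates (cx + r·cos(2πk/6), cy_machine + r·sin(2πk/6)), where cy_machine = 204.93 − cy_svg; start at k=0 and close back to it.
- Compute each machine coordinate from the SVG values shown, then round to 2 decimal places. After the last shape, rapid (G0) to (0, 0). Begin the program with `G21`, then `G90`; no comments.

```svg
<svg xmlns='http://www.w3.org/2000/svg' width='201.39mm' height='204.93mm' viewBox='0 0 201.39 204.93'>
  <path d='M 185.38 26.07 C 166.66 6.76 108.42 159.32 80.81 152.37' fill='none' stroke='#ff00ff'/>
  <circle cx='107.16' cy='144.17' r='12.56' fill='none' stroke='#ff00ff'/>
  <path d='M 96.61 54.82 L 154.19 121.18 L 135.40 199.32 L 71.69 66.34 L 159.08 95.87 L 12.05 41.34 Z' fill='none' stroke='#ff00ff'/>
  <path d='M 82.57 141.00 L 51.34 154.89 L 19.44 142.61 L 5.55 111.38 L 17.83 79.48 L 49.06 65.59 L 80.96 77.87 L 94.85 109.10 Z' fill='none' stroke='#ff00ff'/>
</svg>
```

G21
G90
G0 X185.38 Y178.86
M3 S277
G01 X156.08 Y153.15 F2712
G01 X116.03 Y86.51 F2712
G01 X80.81 Y52.56 F2712
M5
G0 X119.72 Y60.76
M3 S277
G01 X113.44 Y71.64 F2712
G01 X100.88 Y71.64 F2712
G01 X94.60 Y60.76 F2712
G01 X100.88 Y49.88 F2712
G01 X113.44 Y49.88 F2712
G01 X119.72 Y60.76 F2712
M5
G0 X96.61 Y150.11
M3 S277
G01 X154.19 Y83.75 F2712
G01 X135.40 Y5.61 F2712
G01 X71.69 Y138.59 F2712
G01 X159.08 Y109.06 F2712
G01 X12.05 Y163.59 F2712
G01 X96.61 Y150.11 F2712
M5
G0 X82.57 Y63.93
M3 S277
G01 X51.34 Y50.04 F2712
G01 X19.44 Y62.32 F2712
G01 X5.55 Y93.55 F2712
G01 X17.83 Y125.45 F2712
G01 X49.06 Y139.34 F2712
G01 X80.96 Y127.06 F2712
G01 X94.85 Y95.83 F2712
G01 X82.57 Y63.93 F2712
M5
G0 X0.00 Y0.00

Since the viewBox matches the mm dimensions, user units are millimetres directly. The only transform is the Y-flip y_m = 204.93 − y_svg.

Shape 1 is a cubic bezier drawn with `<path>`. Its stroke #ff00ff means engrave at S277, F2712. After flipping Y the toolpath is (185.38,178.86) → (156.08,153.15) → (116.03,86.51) → (80.81,52.56).

Shape 2 is a circle drawn with `<circle>`. Its stroke #ff00ff means engrave at S277, F2712. After flipping Y the toolpath is (119.72,60.76) → (113.44,71.64) → (100.88,71.64) → (94.60,60.76) → (100.88,49.88) → (113.44,49.88) → (119.72,60.76), returning to the start.

Shape 3 is a closed polygon drawn with `<path>`. Its stroke #ff00ff means engrave at S277, F2712. After flipping Y the toolpath is (96.61,150.11) → (154.19,83.75) → (135.40,5.61) → (71.69,138.59) → (159.08,109.06) → (12.05,163.59) → (96.61,150.11), returning to the start.

Shape 4 is a regular polygon drawn with `<path>`. Its stroke #ff00ff means engrave at S277, F2712. After flipping Y the toolpath is (82.57,63.93) → (51.34,50.04) → (19.44,62.32) → (5.55,93.55) → (17.83,125.45) → (49.06,139.34) → (80.96,127.06) → (94.85,95.83) → (82.57,63.93), returning to the start.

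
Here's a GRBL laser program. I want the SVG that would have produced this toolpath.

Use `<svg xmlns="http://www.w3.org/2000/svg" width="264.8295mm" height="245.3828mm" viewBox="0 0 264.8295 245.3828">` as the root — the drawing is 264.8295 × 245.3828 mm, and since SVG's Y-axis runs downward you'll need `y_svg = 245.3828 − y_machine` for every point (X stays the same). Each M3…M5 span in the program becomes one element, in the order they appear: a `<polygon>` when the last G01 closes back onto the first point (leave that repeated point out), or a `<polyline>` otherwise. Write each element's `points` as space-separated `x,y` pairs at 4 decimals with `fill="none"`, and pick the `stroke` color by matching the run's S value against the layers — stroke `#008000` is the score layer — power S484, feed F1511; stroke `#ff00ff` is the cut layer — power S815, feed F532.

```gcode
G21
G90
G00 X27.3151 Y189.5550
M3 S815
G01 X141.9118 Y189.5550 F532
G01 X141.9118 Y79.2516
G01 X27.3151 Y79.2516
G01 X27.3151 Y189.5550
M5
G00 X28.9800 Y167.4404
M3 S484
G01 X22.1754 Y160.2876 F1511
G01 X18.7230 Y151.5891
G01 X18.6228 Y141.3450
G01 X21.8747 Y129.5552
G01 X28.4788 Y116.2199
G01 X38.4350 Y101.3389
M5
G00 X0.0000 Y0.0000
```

y_svg = 245.3828 − y_m.

[1] S815→`#ff00ff` (cut); closed run; points: 27.3151,55.8278 141.9118,55.8278 141.9118,166.1312 27.3151,166.1312

[2] S484→`#008000` (score); open run; points: 28.9800,77.9424 22.1754,85.0952 18.7230,93.7937 18.6228,104.0378 21.8747,115.8276 28.4788,129.1629 38.4350,144.0439

<svg xmlns="http://www.w3.org/2000/svg" width="264.8295mm" height="245.3828mm" viewBox="0 0 264.8295 245.3828">
  <polygon points="27.3151,55.8278 141.9118,55.8278 141.9118,166.1312 27.3151,166.1312" fill="none" stroke="#ff00ff"/>
  <polyline points="28.9800,77.9424 22.1754,85.0952 18.7230,93.7937 18.6228,104.0378 21.8747,115.8276 28.4788,129.1629 38.4350,144.0439" fill="none" stroke="#008000"/>
</svg>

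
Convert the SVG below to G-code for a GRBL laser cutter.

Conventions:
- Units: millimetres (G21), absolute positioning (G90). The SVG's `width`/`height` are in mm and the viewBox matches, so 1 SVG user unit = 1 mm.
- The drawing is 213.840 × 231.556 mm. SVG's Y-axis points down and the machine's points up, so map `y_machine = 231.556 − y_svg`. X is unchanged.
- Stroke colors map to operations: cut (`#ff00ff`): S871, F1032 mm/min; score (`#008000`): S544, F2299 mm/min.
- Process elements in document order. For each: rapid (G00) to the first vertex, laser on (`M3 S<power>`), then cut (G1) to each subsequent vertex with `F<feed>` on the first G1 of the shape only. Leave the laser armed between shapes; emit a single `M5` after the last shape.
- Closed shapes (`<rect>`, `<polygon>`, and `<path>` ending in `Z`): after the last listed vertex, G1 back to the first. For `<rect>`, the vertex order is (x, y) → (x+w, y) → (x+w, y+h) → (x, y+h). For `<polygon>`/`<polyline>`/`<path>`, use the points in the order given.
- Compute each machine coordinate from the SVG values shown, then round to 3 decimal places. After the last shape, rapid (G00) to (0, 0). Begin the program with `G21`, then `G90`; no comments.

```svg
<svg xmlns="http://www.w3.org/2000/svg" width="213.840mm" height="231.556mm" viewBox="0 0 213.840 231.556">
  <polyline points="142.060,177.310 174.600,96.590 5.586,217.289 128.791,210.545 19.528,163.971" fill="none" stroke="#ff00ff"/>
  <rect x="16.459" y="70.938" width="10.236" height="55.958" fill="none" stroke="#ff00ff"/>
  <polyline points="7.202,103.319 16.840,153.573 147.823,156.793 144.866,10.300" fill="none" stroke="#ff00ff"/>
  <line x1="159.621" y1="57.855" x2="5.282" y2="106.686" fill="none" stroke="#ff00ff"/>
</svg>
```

viewBox `0 0 213.840 231.556` with mm width/height → 1 unit = 1 mm. Flip: y_m = 231.556 − y_svg.

**Shape 1** — `<polyline>` open polyline, stroke `#ff00ff` → cut (S871, F1032). Machine vertices: (142.060,54.246) → (174.600,134.966) → (5.586,14.267) → (128.791,21.011) → (19.528,67.585). Open path.

**Shape 2** — `<rect>` rectangle, stroke `#ff00ff` → cut (S871, F1032). Machine vertices: (16.459,160.618) → (26.695,160.618) → (26.695,104.660) → (16.459,104.660) → (16.459,160.618). Closed: final G1 returns to the first vertex.

**Shape 3** — `<polyline>` open polyline, stroke `#ff00ff` → cut (S871, F1032). Machine vertices: (7.202,128.237) → (16.840,77.983) → (147.823,74.763) → (144.866,221.256). Open path.

**Shape 4** — `<line>` line segment, stroke `#ff00ff` → cut (S871, F1032). Machine vertices: (159.621,173.701) → (5.282,124.870). Open path.

G21
G90
G00 X142.060 Y54.246
M3 S871
G1 X174.600 Y134.966 F1032
G1 X5.586 Y14.267
G1 X128.791 Y21.011
G1 X19.528 Y67.585
G00 X16.459 Y160.618
M3 S871
G1 X26.695 Y160.618 F1032
G1 X26.695 Y104.660
G1 X16.459 Y104.660
G1 X16.459 Y160.618
G00 X7.202 Y128.237
M3 S871
G1 X16.840 Y77.983 F1032
G1 X147.823 Y74.763
G1 X144.866 Y221.256
G00 X159.621 Y173.701
M3 S871
G1 X5.282 Y124.870 F1032
M5
G00 X0.000 Y0.000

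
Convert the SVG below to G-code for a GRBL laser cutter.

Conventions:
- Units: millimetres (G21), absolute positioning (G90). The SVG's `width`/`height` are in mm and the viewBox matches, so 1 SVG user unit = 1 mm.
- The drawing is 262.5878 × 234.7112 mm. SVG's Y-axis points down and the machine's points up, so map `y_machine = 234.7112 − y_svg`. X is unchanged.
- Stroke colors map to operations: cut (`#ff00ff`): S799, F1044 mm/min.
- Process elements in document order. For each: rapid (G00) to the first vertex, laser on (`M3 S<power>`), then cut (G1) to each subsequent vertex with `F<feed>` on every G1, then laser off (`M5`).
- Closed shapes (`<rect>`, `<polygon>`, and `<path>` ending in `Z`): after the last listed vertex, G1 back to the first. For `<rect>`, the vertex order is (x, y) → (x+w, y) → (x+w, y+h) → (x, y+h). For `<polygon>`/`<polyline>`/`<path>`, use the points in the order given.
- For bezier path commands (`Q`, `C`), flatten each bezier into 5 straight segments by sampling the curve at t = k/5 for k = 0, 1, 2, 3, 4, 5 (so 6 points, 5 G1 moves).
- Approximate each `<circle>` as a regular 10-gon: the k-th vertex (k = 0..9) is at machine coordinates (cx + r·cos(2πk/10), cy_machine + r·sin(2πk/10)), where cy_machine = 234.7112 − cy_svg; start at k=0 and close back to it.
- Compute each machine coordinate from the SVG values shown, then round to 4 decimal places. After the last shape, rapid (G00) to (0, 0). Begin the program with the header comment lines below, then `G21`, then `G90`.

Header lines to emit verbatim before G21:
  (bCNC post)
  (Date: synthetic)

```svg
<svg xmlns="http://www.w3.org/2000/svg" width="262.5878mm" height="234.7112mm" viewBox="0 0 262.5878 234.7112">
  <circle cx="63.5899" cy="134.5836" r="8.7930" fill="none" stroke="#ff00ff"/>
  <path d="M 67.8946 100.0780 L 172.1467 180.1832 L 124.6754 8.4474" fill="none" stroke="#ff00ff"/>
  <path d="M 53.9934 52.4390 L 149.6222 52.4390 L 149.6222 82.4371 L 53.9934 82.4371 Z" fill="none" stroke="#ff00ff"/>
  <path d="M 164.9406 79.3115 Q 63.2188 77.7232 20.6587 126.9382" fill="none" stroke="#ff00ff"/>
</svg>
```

viewBox `0 0 262.5878 234.7112` with mm width/height → 1 unit = 1 mm. Flip: y_m = 234.7112 − y_svg.

**Shape 1** — `<circle>` circle, stroke `#ff00ff` → cut (S799, F1044). Machine vertices: (72.3829,100.1276) → (70.7036,105.2960) → (66.3071,108.4902) → (60.8727,108.4902) → (56.4762,105.2960) → (54.7969,100.1276) → (56.4762,94.9592) → (60.8727,91.7650) → (66.3071,91.7650) → (70.7036,94.9592) → (72.3829,100.1276). Closed: final G1 returns to the first vertex.

**Shape 2** — `<path>` open polyline, stroke `#ff00ff` → cut (S799, F1044). Machine vertices: (67.8946,134.6332) → (172.1467,54.5280) → (124.6754,226.2638). Open path.

**Shape 3** — `<path>` rectangle, stroke `#ff00ff` → cut (S799, F1044). Machine vertices: (53.9934,182.2722) → (149.6222,182.2722) → (149.6222,152.2741) → (53.9934,152.2741) → (53.9934,182.2722). Closed: final G1 returns to the first vertex.

**Shape 4** — `<path>` quadratic bezier, stroke `#ff00ff` → cut (S799, F1044). Control points (SVG): P0=(164.9406,79.3115), P1=(63.2188,77.7232), P2=(20.6587,126.9382); sampled at t=k/5. Machine vertices: (164.9406,155.3997) → (126.6183,154.0029) → (93.0290,148.5418) → (64.1727,139.0165) → (40.0492,125.4269) → (20.6587,107.7730). Open path.

(bCNC post)
(Date: synthetic)
G21
G90
G00 X72.3829 Y100.1276
M3 S799
G1 X70.7036 Y105.2960 F1044
G1 X66.3071 Y108.4902 F1044
G1 X60.8727 Y108.4902 F1044
G1 X56.4762 Y105.2960 F1044
G1 X54.7969 Y100.1276 F1044
G1 X56.4762 Y94.9592 F1044
G1 X60.8727 Y91.7650 F1044
G1 X66.3071 Y91.7650 F1044
G1 X70.7036 Y94.9592 F1044
G1 X72.3829 Y100.1276 F1044
M5
G00 X67.8946 Y134.6332
M3 S799
G1 X172.1467 Y54.5280 F1044
G1 X124.6754 Y226.2638 F1044
M5
G00 X53.9934 Y182.2722
M3 S799
G1 X149.6222 Y182.2722 F1044
G1 X149.6222 Y152.2741 F1044
G1 X53.9934 Y152.2741 F1044
G1 X53.9934 Y182.2722 F1044
M5
G00 X164.9406 Y155.3997
M3 S799
G1 X126.6183 Y154.0029 F1044
G1 X93.0290 Y148.5418 F1044
G1 X64.1727 Y139.0165 F1044
G1 X40.0492 Y125.4269 F1044
G1 X20.6587 Y107.7730 F1044
M5
G00 X0.0000 Y0.0000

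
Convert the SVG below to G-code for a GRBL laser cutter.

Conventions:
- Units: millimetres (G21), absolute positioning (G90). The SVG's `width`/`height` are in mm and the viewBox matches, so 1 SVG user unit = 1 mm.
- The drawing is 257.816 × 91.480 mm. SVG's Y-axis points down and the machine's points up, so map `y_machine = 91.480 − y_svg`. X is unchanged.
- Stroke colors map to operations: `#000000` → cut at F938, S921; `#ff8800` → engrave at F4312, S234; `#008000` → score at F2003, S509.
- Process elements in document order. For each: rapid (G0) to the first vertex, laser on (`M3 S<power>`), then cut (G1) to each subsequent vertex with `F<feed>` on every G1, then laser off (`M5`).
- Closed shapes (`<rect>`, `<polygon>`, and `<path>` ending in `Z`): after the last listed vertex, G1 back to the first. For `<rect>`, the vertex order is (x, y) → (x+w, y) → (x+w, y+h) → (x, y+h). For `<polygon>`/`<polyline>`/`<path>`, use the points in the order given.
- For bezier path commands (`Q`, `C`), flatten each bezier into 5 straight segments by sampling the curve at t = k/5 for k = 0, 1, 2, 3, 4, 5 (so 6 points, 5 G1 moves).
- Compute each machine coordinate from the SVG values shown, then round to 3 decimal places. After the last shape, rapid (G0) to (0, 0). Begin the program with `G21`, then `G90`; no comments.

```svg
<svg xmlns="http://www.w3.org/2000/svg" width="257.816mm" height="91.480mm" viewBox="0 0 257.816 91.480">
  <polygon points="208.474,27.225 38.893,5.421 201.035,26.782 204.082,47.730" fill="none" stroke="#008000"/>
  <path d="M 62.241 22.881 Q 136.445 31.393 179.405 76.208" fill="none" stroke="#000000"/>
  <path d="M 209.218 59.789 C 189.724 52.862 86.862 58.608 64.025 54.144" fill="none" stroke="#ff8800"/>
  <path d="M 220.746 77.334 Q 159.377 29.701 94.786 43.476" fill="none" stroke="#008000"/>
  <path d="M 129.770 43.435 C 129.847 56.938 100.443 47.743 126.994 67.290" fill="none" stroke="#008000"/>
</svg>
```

viewBox `0 0 257.816 91.480` with mm width/height → 1 unit = 1 mm. Flip: y_m = 91.480 − y_svg.

**Shape 1** — `<polygon>` closed polygon, stroke `#008000` → score (S509, F2003). Machine vertices: (208.474,64.255) → (38.893,86.059) → (201.035,64.698) → (204.082,43.750) → (208.474,64.255). Closed: final G1 returns to the first vertex.

**Shape 2** — `<path>` quadratic bezier, stroke `#000000` → cut (S921, F938). Control points (SVG): P0=(62.241,22.881), P1=(136.445,31.393), P2=(179.405,76.208); sampled at t=k/5. Machine vertices: (62.241,68.599) → (90.673,63.742) → (116.605,55.981) → (140.038,45.316) → (160.971,31.746) → (179.405,15.272). Open path.

**Shape 3** — `<path>` cubic bezier, stroke `#ff8800` → engrave (S234, F4312). Control points (SVG): P0=(209.218,59.789), P1=(189.724,52.862), P2=(86.862,58.608), P3=(64.025,54.144); sampled at t=k/5. Machine vertices: (209.218,31.691) → (188.825,34.510) → (156.266,35.385) → (119.384,35.415) → (86.023,35.700) → (64.025,37.336). Open path.

**Shape 4** — `<path>` quadratic bezier, stroke `#008000` → score (S509, F2003). Control points (SVG): P0=(220.746,77.334), P1=(159.377,29.701), P2=(94.786,43.476); sampled at t=k/5. Machine vertices: (220.746,14.146) → (196.070,30.743) → (171.135,42.427) → (145.943,49.199) → (120.494,51.058) → (94.786,48.004). Open path.

**Shape 5** — `<path>` cubic bezier, stroke `#008000` → score (S509, F2003). Control points (SVG): P0=(129.770,43.435), P1=(129.847,56.938), P2=(100.443,47.743), P3=(126.994,67.290); sampled at t=k/5. Machine vertices: (129.770,48.045) → (126.962,42.255) → (121.179,39.444) → (116.523,37.142) → (117.095,32.881) → (126.994,24.190). Open path.

G21
G90
G0 X208.474 Y64.255
M3 S509
G1 X38.893 Y86.059 F2003
G1 X201.035 Y64.698 F2003
G1 X204.082 Y43.750 F2003
G1 X208.474 Y64.255 F2003
M5
G0 X62.241 Y68.599
M3 S921
G1 X90.673 Y63.742 F938
G1 X116.605 Y55.981 F938
G1 X140.038 Y45.316 F938
G1 X160.971 Y31.746 F938
G1 X179.405 Y15.272 F938
M5
G0 X209.218 Y31.691
M3 S234
G1 X188.825 Y34.510 F4312
G1 X156.266 Y35.385 F4312
G1 X119.384 Y35.415 F4312
G1 X86.023 Y35.700 F4312
G1 X64.025 Y37.336 F4312
M5
G0 X220.746 Y14.146
M3 S509
G1 X196.070 Y30.743 F2003
G1 X171.135 Y42.427 F2003
G1 X145.943 Y49.199 F2003
G1 X120.494 Y51.058 F2003
G1 X94.786 Y48.004 F2003
M5
G0 X129.770 Y48.045
M3 S509
G1 X126.962 Y42.255 F2003
G1 X121.179 Y39.444 F2003
G1 X116.523 Y37.142 F2003
G1 X117.095 Y32.881 F2003
G1 X126.994 Y24.190 F2003
M5
G0 X0.000 Y0.000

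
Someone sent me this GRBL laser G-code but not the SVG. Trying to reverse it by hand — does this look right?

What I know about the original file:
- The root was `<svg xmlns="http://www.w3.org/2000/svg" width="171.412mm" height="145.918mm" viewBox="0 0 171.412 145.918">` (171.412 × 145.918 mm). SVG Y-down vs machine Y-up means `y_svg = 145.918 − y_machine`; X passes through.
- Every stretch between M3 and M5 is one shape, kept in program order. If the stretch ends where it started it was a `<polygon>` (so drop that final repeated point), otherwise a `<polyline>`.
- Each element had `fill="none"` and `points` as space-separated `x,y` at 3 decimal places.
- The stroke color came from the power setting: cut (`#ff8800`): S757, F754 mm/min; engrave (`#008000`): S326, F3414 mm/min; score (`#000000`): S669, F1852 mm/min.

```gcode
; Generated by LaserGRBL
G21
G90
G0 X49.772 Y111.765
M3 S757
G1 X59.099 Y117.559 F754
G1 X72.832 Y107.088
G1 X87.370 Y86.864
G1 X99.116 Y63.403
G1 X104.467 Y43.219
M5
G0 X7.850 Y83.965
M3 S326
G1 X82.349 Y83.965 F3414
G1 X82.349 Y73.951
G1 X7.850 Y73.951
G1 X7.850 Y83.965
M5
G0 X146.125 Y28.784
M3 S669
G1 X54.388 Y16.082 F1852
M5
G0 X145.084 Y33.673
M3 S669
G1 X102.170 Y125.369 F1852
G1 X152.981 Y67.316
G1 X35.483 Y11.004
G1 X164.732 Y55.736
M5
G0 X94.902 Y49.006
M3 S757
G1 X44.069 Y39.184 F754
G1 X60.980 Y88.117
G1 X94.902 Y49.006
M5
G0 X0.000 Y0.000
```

<svg xmlns="http://www.w3.org/2000/svg" width="171.412mm" height="145.918mm" viewBox="0 0 171.412 145.918">
  <polyline points="49.772,34.153 59.099,28.359 72.832,38.830 87.370,59.054 99.116,82.515 104.467,102.699" fill="none" stroke="#ff8800"/>
  <polygon points="7.850,61.953 82.349,61.953 82.349,71.967 7.850,71.967" fill="none" stroke="#008000"/>
  <polyline points="146.125,117.134 54.388,129.836" fill="none" stroke="#000000"/>
  <polyline points="145.084,112.245 102.170,20.549 152.981,78.602 35.483,134.914 164.732,90.182" fill="none" stroke="#000000"/>
  <polygon points="94.902,96.912 44.069,106.734 60.980,57.801" fill="none" stroke="#ff8800"/>
</svg>

Machine Y-up, SVG Y-down with viewBox height 145.918, so y_svg = 145.918 − y_machine; X carries over.

Run 1: power S757 maps to stroke `#ff8800` (cut). The run is open, so emit a `<polyline>` with points (Y-flipped): 49.772,34.153 59.099,28.359 72.832,38.830 87.370,59.054 99.116,82.515 104.467,102.699.

Run 2: S326 ⇒ engrave layer `#008000`. The run returns to its start, so emit a `<polygon>` with points (Y-flipped): 7.850,61.953 82.349,61.953 82.349,71.967 7.850,71.967.

Run 3: power S669 maps to stroke `#000000` (score). The run is open, so emit a `<polyline>` with points (Y-flipped): 146.125,117.134 54.388,129.836.

Run 4: S669 ⇒ score layer `#000000`. The run is open, so emit a `<polyline>` with points (Y-flipped): 145.084,112.245 102.170,20.549 152.981,78.602 35.483,134.914 164.732,90.182.

Run 5: S757 ⇒ cut layer `#ff8800`. The run returns to its start, so emit a `<polygon>` with points (Y-flipped): 94.902,96.912 44.069,106.734 60.980,57.801.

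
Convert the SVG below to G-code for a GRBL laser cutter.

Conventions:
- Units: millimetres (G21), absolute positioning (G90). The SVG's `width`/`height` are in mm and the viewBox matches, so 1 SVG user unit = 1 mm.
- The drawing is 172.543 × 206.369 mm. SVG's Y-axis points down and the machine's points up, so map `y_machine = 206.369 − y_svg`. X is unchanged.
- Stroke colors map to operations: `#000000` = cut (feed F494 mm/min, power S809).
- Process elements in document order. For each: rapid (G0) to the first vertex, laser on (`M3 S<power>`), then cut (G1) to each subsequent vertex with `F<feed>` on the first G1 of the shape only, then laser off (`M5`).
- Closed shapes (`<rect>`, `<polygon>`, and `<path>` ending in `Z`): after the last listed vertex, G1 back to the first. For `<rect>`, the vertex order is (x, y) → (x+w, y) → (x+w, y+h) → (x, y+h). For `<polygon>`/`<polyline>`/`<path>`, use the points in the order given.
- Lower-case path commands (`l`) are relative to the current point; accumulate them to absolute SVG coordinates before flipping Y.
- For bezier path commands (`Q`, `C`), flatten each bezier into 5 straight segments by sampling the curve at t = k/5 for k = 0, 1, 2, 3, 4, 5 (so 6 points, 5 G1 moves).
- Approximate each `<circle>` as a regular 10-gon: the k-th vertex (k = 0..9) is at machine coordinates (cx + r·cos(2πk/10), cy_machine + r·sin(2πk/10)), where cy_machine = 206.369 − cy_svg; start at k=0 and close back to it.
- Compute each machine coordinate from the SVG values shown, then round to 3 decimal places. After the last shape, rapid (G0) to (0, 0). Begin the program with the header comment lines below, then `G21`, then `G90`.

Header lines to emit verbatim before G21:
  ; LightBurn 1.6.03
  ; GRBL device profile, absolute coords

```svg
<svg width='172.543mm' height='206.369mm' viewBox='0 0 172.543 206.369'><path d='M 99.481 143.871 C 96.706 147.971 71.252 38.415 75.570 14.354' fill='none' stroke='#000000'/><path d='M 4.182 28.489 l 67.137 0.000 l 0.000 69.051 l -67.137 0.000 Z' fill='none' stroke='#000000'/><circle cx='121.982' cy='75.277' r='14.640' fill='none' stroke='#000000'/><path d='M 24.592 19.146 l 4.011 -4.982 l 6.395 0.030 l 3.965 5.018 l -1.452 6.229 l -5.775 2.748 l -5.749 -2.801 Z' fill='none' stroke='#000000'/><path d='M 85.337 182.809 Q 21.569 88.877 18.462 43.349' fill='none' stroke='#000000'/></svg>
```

; LightBurn 1.6.03
; GRBL device profile, absolute coords
G21
G90
G0 X99.481 Y62.498
M3 S809
G1 X95.514 Y72.084 F494
G1 X88.622 Y99.387
G1 X81.322 Y134.850
G1 X76.132 Y168.912
G1 X75.570 Y192.015
M5
G0 X4.182 Y177.880
M3 S809
G1 X71.319 Y177.880 F494
G1 X71.319 Y108.829
G1 X4.182 Y108.829
G1 X4.182 Y177.880
M5
G0 X136.622 Y131.092
M3 S809
G1 X133.826 Y139.697 F494
G1 X126.506 Y145.015
G1 X117.458 Y145.015
G1 X110.138 Y139.697
G1 X107.342 Y131.092
G1 X110.138 Y122.487
G1 X117.458 Y117.169
G1 X126.506 Y117.169
G1 X133.826 Y122.487
G1 X136.622 Y131.092
M5
G0 X24.592 Y187.223
M3 S809
G1 X28.603 Y192.205 F494
G1 X34.998 Y192.175
G1 X38.963 Y187.157
G1 X37.511 Y180.928
G1 X31.736 Y178.180
G1 X25.987 Y180.981
G1 X24.592 Y187.223
M5
G0 X85.337 Y23.560
M3 S809
G1 X62.256 Y59.197 F494
G1 X44.028 Y90.961
G1 X30.653 Y118.853
G1 X22.131 Y142.873
G1 X18.462 Y163.020
M5
G0 X0.000 Y0.000

Since the viewBox matches the mm dimensions, user units are millimetres directly. The only transform is the Y-flip y_m = 206.369 − y_svg.

Shape 1 is a cubic bezier drawn with `<path>`. Its stroke #000000 means cut at S809, F494. After flipping Y the toolpath is (99.481,62.498) → (95.514,72.084) → (88.622,99.387) → (81.322,134.850) → (76.132,168.912) → (75.570,192.015).

Shape 2 is a rectangle drawn with `<path>`. Its stroke #000000 means cut at S809, F494. After flipping Y the toolpath is (4.182,177.880) → (71.319,177.880) → (71.319,108.829) → (4.182,108.829) → (4.182,177.880), returning to the start.

Shape 3 is a circle drawn with `<circle>`. Its stroke #000000 means cut at S809, F494. After flipping Y the toolpath is (136.622,131.092) → (133.826,139.697) → (126.506,145.015) → (117.458,145.015) → (110.138,139.697) → (107.342,131.092) → (110.138,122.487) → (117.458,117.169) → (126.506,117.169) → (133.826,122.487) → (136.622,131.092), returning to the start.

Shape 4 is a regular polygon drawn with `<path>`. Its stroke #000000 means cut at S809, F494. After flipping Y the toolpath is (24.592,187.223) → (28.603,192.205) → (34.998,192.175) → (38.963,187.157) → (37.511,180.928) → (31.736,178.180) → (25.987,180.981) → (24.592,187.223), returning to the start.

Shape 5 is a quadratic bezier drawn with `<path>`. Its stroke #000000 means cut at S809, F494. After flipping Y the toolpath is (85.337,23.560) → (62.256,59.197) → (44.028,90.961) → (30.653,118.853) → (22.131,142.873) → (18.462,163.020).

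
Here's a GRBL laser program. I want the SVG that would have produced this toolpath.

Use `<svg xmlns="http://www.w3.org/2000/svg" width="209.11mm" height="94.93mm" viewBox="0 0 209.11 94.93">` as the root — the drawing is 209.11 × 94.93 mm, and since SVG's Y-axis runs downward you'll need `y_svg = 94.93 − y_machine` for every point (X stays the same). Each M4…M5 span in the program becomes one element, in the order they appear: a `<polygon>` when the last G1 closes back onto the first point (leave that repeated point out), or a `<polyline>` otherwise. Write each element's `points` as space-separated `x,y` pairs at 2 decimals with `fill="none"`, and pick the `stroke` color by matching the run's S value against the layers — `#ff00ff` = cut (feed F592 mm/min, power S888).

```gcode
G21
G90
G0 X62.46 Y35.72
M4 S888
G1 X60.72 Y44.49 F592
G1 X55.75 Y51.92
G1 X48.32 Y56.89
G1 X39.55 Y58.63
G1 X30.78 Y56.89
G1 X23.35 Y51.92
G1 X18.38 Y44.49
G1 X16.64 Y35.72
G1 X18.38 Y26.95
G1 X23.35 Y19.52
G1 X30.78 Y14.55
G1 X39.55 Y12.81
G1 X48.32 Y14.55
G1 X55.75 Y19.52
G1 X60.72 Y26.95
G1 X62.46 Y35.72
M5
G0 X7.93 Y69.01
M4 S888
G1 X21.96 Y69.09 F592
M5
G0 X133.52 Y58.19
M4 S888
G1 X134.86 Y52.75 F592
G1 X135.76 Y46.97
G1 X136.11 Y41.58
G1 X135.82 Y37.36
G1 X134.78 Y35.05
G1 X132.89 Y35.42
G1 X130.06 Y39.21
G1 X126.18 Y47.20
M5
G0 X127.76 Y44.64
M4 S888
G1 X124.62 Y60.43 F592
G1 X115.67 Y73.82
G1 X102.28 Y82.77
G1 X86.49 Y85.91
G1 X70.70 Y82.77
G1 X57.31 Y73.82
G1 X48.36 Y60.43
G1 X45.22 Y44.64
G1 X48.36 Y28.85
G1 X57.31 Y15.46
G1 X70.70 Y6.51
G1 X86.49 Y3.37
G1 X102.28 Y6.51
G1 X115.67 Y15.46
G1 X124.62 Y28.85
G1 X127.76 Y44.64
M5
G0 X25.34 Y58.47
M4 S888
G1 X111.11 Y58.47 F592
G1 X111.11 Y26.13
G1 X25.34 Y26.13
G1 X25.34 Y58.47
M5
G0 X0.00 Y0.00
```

Each laser-on run becomes one SVG element. Flip Y back into SVG space with y_svg = 94.93 − y_machine. Every run uses S888, so all elements get stroke `#ff00ff` (cut).

Run 1: The run returns to its start, so emit a `<polygon>` with points (Y-flipped): 62.46,59.21 60.72,50.44 55.75,43.01 48.32,38.04 39.55,36.30 30.78,38.04 23.35,43.01 18.38,50.44 16.64,59.21 18.38,67.98 23.35,75.41 30.78,80.38 39.55,82.12 48.32,80.38 55.75,75.41 60.72,67.98.

Run 2: The run is open, so emit a `<polyline>` with points (Y-flipped): 7.93,25.92 21.96,25.84.

Run 3: The run is open, so emit a `<polyline>` with points (Y-flipped): 133.52,36.74 134.86,42.18 135.76,47.96 136.11,53.35 135.82,57.57 134.78,59.88 132.89,59.51 130.06,55.72 126.18,47.73.

Run 4: The run returns to its start, so emit a `<polygon>` with points (Y-flipped): 127.76,50.29 124.62,34.50 115.67,21.11 102.28,12.16 86.49,9.02 70.70,12.16 57.31,21.11 48.36,34.50 45.22,50.29 48.36,66.08 57.31,79.47 70.70,88.42 86.49,91.56 102.28,88.42 115.67,79.47 124.62,66.08.

Run 5: The run returns to its start, so emit a `<polygon>` with points (Y-flipped): 25.34,36.46 111.11,36.46 111.11,68.80 25.34,68.80.

<svg xmlns="http://www.w3.org/2000/svg" width="209.11mm" height="94.93mm" viewBox="0 0 209.11 94.93">
  <polygon points="62.46,59.21 60.72,50.44 55.75,43.01 48.32,38.04 39.55,36.30 30.78,38.04 23.35,43.01 18.38,50.44 16.64,59.21 18.38,67.98 23.35,75.41 30.78,80.38 39.55,82.12 48.32,80.38 55.75,75.41 60.72,67.98" fill="none" stroke="#ff00ff"/>
  <polyline points="7.93,25.92 21.96,25.84" fill="none" stroke="#ff00ff"/>
  <polyline points="133.52,36.74 134.86,42.18 135.76,47.96 136.11,53.35 135.82,57.57 134.78,59.88 132.89,59.51 130.06,55.72 126.18,47.73" fill="none" stroke="#ff00ff"/>
  <polygon points="127.76,50.29 124.62,34.50 115.67,21.11 102.28,12.16 86.49,9.02 70.70,12.16 57.31,21.11 48.36,34.50 45.22,50.29 48.36,66.08 57.31,79.47 70.70,88.42 86.49,91.56 102.28,88.42 115.67,79.47 124.62,66.08" fill="none" stroke="#ff00ff"/>
  <polygon points="25.34,36.46 111.11,36.46 111.11,68.80 25.34,68.80" fill="none" stroke="#ff00ff"/>
</svg>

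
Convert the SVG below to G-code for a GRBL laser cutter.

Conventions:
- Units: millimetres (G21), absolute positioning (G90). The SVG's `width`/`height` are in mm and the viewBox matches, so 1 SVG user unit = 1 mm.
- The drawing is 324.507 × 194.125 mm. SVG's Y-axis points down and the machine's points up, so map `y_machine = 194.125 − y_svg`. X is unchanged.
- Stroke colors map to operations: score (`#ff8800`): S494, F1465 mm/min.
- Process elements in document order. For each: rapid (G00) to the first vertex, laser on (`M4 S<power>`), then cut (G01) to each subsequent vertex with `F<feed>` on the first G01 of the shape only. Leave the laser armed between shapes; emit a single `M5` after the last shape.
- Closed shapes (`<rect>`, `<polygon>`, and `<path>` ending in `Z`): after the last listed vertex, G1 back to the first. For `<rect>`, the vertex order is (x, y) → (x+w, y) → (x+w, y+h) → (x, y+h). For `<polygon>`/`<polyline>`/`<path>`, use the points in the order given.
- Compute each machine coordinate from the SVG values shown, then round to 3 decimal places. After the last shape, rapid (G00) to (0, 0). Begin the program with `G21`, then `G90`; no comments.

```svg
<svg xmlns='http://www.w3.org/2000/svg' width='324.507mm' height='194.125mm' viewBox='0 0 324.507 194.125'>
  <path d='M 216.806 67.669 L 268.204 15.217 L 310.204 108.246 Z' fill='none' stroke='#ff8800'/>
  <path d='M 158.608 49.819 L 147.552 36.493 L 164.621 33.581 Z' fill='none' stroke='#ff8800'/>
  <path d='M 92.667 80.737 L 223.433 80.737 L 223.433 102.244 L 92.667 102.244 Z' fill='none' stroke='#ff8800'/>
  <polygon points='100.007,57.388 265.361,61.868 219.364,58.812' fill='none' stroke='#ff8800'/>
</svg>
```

G21
G90
G00 X216.806 Y126.456
M4 S494
G01 X268.204 Y178.908 F1465
G01 X310.204 Y85.879
G01 X216.806 Y126.456
G00 X158.608 Y144.306
M4 S494
G01 X147.552 Y157.632 F1465
G01 X164.621 Y160.544
G01 X158.608 Y144.306
G00 X92.667 Y113.388
M4 S494
G01 X223.433 Y113.388 F1465
G01 X223.433 Y91.881
G01 X92.667 Y91.881
G01 X92.667 Y113.388
G00 X100.007 Y136.737
M4 S494
G01 X265.361 Y132.257 F1465
G01 X219.364 Y135.313
G01 X100.007 Y136.737
M5
G00 X0.000 Y0.000

Since the viewBox matches the mm dimensions, user units are millimetres directly. The only transform is the Y-flip y_m = 194.125 − y_svg.

Shape 1 is a closed polygon drawn with `<path>`. Its stroke #ff8800 means score at S494, F1465. After flipping Y the toolpath is (216.806,126.456) → (268.204,178.908) → (310.204,85.879) → (216.806,126.456), returning to the start.

Shape 2 is a regular polygon drawn with `<path>`. Its stroke #ff8800 means score at S494, F1465. After flipping Y the toolpath is (158.608,144.306) → (147.552,157.632) → (164.621,160.544) → (158.608,144.306), returning to the start.

Shape 3 is a rectangle drawn with `<path>`. Its stroke #ff8800 means score at S494, F1465. After flipping Y the toolpath is (92.667,113.388) → (223.433,113.388) → (223.433,91.881) → (92.667,91.881) → (92.667,113.388), returning to the start.

Shape 4 is a closed polygon drawn with `<polygon>`. Its stroke #ff8800 means score at S494, F1465. After flipping Y the toolpath is (100.007,136.737) → (265.361,132.257) → (219.364,135.313) → (100.007,136.737), returning to the start.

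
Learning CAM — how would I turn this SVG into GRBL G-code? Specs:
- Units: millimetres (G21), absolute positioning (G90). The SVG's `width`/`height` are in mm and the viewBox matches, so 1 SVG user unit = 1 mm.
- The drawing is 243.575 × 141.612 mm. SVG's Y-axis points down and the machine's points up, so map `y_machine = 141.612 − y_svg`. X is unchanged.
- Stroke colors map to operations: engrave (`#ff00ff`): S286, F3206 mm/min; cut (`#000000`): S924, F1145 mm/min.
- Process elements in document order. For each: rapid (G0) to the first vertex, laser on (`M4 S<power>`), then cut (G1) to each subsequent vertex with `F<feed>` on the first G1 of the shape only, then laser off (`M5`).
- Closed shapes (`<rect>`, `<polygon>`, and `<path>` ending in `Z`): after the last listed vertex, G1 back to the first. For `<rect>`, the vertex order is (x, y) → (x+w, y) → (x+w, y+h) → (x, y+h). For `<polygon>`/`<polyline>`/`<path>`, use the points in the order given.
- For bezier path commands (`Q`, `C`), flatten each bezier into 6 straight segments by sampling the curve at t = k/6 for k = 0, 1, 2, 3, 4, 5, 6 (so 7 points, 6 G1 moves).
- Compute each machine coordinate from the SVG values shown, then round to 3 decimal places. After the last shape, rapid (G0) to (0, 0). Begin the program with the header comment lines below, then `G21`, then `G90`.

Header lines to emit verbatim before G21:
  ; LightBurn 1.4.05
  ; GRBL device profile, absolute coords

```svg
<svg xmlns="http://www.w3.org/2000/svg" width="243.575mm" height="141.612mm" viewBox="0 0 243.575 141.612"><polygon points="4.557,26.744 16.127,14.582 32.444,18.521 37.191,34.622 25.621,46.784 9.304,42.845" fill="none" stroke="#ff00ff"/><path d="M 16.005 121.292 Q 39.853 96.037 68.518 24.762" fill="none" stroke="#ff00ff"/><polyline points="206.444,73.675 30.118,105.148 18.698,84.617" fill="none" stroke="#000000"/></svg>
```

Since the viewBox matches the mm dimensions, user units are millimetres directly. The only transform is the Y-flip y_m = 141.612 − y_svg.

Shape 1 is a regular polygon drawn with `<polygon>`. Its stroke #ff00ff means engrave at S286, F3206. After flipping Y the toolpath is (4.557,114.868) → (16.127,127.030) → (32.444,123.091) → (37.191,106.990) → (25.621,94.828) → (9.304,98.767) → (4.557,114.868), returning to the start.

Shape 2 is a quadratic bezier drawn with `<path>`. Its stroke #ff00ff means engrave at S286, F3206. After flipping Y the toolpath is (16.005,20.320) → (24.088,30.017) → (32.439,42.270) → (41.057,57.080) → (49.943,74.447) → (59.097,94.370) → (68.518,116.850).

Shape 3 is a open polyline drawn with `<polyline>`. Its stroke #000000 means cut at S924, F1145. After flipping Y the toolpath is (206.444,67.937) → (30.118,36.464) → (18.698,56.995).

; LightBurn 1.4.05
; GRBL device profile, absolute coords
G21
G90
G0 X4.557 Y114.868
M4 S286
G1 X16.127 Y127.030 F3206
G1 X32.444 Y123.091
G1 X37.191 Y106.990
G1 X25.621 Y94.828
G1 X9.304 Y98.767
G1 X4.557 Y114.868
M5
G0 X16.005 Y20.320
M4 S286
G1 X24.088 Y30.017 F3206
G1 X32.439 Y42.270
G1 X41.057 Y57.080
G1 X49.943 Y74.447
G1 X59.097 Y94.370
G1 X68.518 Y116.850
M5
G0 X206.444 Y67.937
M4 S924
G1 X30.118 Y36.464 F1145
G1 X18.698 Y56.995
M5
G0 X0.000 Y0.000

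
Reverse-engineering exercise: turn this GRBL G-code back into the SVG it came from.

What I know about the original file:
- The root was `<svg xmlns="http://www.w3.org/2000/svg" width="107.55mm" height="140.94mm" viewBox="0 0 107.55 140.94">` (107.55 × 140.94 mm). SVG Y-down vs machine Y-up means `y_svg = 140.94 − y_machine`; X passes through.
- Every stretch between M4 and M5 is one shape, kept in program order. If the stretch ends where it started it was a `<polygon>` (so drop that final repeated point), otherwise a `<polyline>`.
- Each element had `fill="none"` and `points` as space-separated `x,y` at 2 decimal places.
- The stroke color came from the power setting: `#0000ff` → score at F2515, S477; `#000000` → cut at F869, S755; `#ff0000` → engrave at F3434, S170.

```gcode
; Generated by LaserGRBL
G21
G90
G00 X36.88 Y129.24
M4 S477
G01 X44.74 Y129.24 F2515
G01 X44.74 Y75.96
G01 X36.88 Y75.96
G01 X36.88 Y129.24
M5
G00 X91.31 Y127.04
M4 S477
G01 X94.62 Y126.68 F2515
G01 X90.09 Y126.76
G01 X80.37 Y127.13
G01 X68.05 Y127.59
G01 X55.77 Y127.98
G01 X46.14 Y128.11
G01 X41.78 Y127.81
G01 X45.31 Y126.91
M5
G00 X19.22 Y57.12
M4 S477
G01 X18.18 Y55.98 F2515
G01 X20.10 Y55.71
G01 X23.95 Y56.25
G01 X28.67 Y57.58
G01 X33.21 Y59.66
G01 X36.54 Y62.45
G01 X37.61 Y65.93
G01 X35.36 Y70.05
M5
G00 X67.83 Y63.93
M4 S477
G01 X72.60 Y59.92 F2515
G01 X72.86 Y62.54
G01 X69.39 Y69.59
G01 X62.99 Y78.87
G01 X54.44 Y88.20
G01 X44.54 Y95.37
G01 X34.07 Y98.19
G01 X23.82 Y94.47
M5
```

<svg xmlns="http://www.w3.org/2000/svg" width="107.55mm" height="140.94mm" viewBox="0 0 107.55 140.94">
  <polygon points="36.88,11.70 44.74,11.70 44.74,64.98 36.88,64.98" fill="none" stroke="#0000ff"/>
  <polyline points="91.31,13.90 94.62,14.26 90.09,14.18 80.37,13.81 68.05,13.35 55.77,12.96 46.14,12.83 41.78,13.13 45.31,14.03" fill="none" stroke="#0000ff"/>
  <polyline points="19.22,83.82 18.18,84.96 20.10,85.23 23.95,84.69 28.67,83.36 33.21,81.28 36.54,78.49 37.61,75.01 35.36,70.89" fill="none" stroke="#0000ff"/>
  <polyline points="67.83,77.01 72.60,81.02 72.86,78.40 69.39,71.35 62.99,62.07 54.44,52.74 44.54,45.57 34.07,42.75 23.82,46.47" fill="none" stroke="#0000ff"/>
</svg>

Machine Y-up, SVG Y-down with viewBox height 140.94, so y_svg = 140.94 − y_machine; X carries over. Every run uses S477, so all elements get stroke `#0000ff` (score).

Run 1: The run returns to its start, so emit a `<polygon>` with points (Y-flipped): 36.88,11.70 44.74,11.70 44.74,64.98 36.88,64.98.

Run 2: The run is open, so emit a `<polyline>` with points (Y-flipped): 91.31,13.90 94.62,14.26 90.09,14.18 80.37,13.81 68.05,13.35 55.77,12.96 46.14,12.83 41.78,13.13 45.31,14.03.

Run 3: The run is open, so emit a `<polyline>` with points (Y-flipped): 19.22,83.82 18.18,84.96 20.10,85.23 23.95,84.69 28.67,83.36 33.21,81.28 36.54,78.49 37.61,75.01 35.36,70.89.

Run 4: The run is open, so emit a `<polyline>` with points (Y-flipped): 67.83,77.01 72.60,81.02 72.86,78.40 69.39,71.35 62.99,62.07 54.44,52.74 44.54,45.57 34.07,42.75 23.82,46.47.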